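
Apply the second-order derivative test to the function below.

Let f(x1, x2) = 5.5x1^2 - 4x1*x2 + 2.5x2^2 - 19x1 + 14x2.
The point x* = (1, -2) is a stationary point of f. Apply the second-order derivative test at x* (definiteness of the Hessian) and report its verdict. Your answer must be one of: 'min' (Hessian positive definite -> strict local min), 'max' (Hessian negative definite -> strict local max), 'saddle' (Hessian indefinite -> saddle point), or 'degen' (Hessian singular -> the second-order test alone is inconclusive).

Compute the Hessian H = grad^2 f:
  H = [[11, -4], [-4, 5]]
Verify stationarity: grad f(x*) = H x* + g = (0, 0).
Eigenvalues of H: 3, 13.
Both eigenvalues > 0, so H is positive definite -> x* is a strict local min.

min


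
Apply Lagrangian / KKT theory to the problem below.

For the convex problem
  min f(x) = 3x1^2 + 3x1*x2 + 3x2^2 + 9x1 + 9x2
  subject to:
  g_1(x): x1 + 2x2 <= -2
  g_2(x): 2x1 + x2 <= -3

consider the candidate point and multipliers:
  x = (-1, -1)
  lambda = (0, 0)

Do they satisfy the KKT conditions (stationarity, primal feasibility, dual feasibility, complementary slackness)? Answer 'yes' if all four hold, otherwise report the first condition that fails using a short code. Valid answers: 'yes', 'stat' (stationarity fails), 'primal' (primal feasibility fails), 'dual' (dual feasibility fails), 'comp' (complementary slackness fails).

Gradient of f: grad f(x) = Q x + c = (0, 0)
Constraint values g_i(x) = a_i^T x - b_i:
  g_1((-1, -1)) = -1
  g_2((-1, -1)) = 0
Stationarity residual: grad f(x) + sum_i lambda_i a_i = (0, 0)
  -> stationarity OK
Primal feasibility (all g_i <= 0): OK
Dual feasibility (all lambda_i >= 0): OK
Complementary slackness (lambda_i * g_i(x) = 0 for all i): OK

Verdict: yes, KKT holds.

yes


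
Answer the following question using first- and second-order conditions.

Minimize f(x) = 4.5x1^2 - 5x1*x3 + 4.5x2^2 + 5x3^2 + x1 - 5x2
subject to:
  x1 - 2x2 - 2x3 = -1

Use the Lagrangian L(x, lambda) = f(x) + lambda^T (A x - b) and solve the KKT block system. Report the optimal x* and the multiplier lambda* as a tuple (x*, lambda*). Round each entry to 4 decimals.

Form the Lagrangian:
  L(x, lambda) = (1/2) x^T Q x + c^T x + lambda^T (A x - b)
Stationarity (grad_x L = 0): Q x + c + A^T lambda = 0.
Primal feasibility: A x = b.

This gives the KKT block system:
  [ Q   A^T ] [ x     ]   [-c ]
  [ A    0  ] [ lambda ] = [ b ]

Solving the linear system:
  x*      = (-0.1538, 0.5263, -0.1032)
  lambda* = (-0.1316)
  f(x*)   = -1.4585

x* = (-0.1538, 0.5263, -0.1032), lambda* = (-0.1316)


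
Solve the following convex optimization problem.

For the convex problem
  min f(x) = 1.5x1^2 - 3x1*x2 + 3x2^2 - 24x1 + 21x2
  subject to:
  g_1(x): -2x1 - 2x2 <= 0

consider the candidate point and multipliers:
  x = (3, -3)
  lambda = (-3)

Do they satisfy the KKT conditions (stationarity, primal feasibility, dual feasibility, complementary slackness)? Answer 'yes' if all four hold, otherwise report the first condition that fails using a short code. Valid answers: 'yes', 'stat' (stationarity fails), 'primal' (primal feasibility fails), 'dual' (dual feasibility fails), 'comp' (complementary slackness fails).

Gradient of f: grad f(x) = Q x + c = (-6, -6)
Constraint values g_i(x) = a_i^T x - b_i:
  g_1((3, -3)) = 0
Stationarity residual: grad f(x) + sum_i lambda_i a_i = (0, 0)
  -> stationarity OK
Primal feasibility (all g_i <= 0): OK
Dual feasibility (all lambda_i >= 0): FAILS
Complementary slackness (lambda_i * g_i(x) = 0 for all i): OK

Verdict: the first failing condition is dual_feasibility -> dual.

dual


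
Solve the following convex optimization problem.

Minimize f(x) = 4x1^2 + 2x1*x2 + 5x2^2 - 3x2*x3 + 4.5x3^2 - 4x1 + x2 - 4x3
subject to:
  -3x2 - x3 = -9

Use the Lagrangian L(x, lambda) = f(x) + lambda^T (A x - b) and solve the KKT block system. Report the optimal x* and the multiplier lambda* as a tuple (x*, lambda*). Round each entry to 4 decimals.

Form the Lagrangian:
  L(x, lambda) = (1/2) x^T Q x + c^T x + lambda^T (A x - b)
Stationarity (grad_x L = 0): Q x + c + A^T lambda = 0.
Primal feasibility: A x = b.

This gives the KKT block system:
  [ Q   A^T ] [ x     ]   [-c ]
  [ A    0  ] [ lambda ] = [ b ]

Solving the linear system:
  x*      = (-0.0899, 2.3594, 1.9217)
  lambda* = (6.2166)
  f(x*)   = 25.4908

x* = (-0.0899, 2.3594, 1.9217), lambda* = (6.2166)


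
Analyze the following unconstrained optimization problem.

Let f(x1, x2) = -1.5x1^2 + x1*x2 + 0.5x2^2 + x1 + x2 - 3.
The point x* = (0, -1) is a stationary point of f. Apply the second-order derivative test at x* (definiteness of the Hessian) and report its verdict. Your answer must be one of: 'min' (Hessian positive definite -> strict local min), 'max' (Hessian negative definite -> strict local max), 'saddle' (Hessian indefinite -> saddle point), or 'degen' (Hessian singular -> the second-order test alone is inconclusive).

Compute the Hessian H = grad^2 f:
  H = [[-3, 1], [1, 1]]
Verify stationarity: grad f(x*) = H x* + g = (0, 0).
Eigenvalues of H: -3.2361, 1.2361.
Eigenvalues have mixed signs, so H is indefinite -> x* is a saddle point.

saddle


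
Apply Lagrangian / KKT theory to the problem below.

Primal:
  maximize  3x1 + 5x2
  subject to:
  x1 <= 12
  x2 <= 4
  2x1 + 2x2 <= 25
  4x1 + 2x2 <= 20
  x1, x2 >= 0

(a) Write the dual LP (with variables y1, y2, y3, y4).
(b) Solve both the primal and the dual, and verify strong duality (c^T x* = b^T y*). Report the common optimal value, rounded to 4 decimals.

The standard primal-dual pair for 'max c^T x s.t. A x <= b, x >= 0' is:
  Dual:  min b^T y  s.t.  A^T y >= c,  y >= 0.

So the dual LP is:
  minimize  12y1 + 4y2 + 25y3 + 20y4
  subject to:
    y1 + 2y3 + 4y4 >= 3
    y2 + 2y3 + 2y4 >= 5
    y1, y2, y3, y4 >= 0

Solving the primal: x* = (3, 4).
  primal value c^T x* = 29.
Solving the dual: y* = (0, 3.5, 0, 0.75).
  dual value b^T y* = 29.
Strong duality: c^T x* = b^T y*. Confirmed.

29


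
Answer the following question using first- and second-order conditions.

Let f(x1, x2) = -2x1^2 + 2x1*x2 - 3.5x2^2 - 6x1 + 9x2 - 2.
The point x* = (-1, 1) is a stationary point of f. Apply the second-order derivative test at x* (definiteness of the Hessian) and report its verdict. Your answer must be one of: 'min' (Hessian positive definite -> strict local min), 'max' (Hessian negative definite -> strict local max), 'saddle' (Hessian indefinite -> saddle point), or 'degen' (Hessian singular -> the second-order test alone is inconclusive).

Compute the Hessian H = grad^2 f:
  H = [[-4, 2], [2, -7]]
Verify stationarity: grad f(x*) = H x* + g = (0, 0).
Eigenvalues of H: -8, -3.
Both eigenvalues < 0, so H is negative definite -> x* is a strict local max.

max


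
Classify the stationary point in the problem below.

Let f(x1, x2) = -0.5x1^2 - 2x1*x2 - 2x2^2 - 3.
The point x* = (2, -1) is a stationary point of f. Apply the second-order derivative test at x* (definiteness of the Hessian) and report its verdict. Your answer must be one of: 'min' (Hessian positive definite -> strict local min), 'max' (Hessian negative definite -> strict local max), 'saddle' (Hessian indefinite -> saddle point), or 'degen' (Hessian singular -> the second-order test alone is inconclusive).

Compute the Hessian H = grad^2 f:
  H = [[-1, -2], [-2, -4]]
Verify stationarity: grad f(x*) = H x* + g = (0, 0).
Eigenvalues of H: -5, 0.
H has a zero eigenvalue (singular; negative semidefinite but not definite), so H is neither positive definite, negative definite, nor indefinite. The second-order test alone is inconclusive -> degen.
(Indeed, f is constant along the null direction of H through x*, so x* is not a strict local extremum.)

degen


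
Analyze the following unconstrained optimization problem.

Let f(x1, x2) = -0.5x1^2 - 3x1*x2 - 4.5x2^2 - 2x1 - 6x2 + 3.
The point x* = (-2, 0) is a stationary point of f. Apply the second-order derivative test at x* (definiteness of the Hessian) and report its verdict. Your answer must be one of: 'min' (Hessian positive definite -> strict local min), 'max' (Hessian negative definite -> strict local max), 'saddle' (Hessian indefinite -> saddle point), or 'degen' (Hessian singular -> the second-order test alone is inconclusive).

Compute the Hessian H = grad^2 f:
  H = [[-1, -3], [-3, -9]]
Verify stationarity: grad f(x*) = H x* + g = (0, 0).
Eigenvalues of H: -10, 0.
H has a zero eigenvalue (singular; negative semidefinite but not definite), so H is neither positive definite, negative definite, nor indefinite. The second-order test alone is inconclusive -> degen.
(Indeed, f is constant along the null direction of H through x*, so x* is not a strict local extremum.)

degen


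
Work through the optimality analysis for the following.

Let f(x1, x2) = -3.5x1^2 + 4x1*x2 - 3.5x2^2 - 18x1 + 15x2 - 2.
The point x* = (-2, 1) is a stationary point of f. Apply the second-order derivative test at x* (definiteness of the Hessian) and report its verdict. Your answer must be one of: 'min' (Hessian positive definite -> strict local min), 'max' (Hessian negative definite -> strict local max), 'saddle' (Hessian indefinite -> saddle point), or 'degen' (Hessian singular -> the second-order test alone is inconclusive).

Compute the Hessian H = grad^2 f:
  H = [[-7, 4], [4, -7]]
Verify stationarity: grad f(x*) = H x* + g = (0, 0).
Eigenvalues of H: -11, -3.
Both eigenvalues < 0, so H is negative definite -> x* is a strict local max.

max


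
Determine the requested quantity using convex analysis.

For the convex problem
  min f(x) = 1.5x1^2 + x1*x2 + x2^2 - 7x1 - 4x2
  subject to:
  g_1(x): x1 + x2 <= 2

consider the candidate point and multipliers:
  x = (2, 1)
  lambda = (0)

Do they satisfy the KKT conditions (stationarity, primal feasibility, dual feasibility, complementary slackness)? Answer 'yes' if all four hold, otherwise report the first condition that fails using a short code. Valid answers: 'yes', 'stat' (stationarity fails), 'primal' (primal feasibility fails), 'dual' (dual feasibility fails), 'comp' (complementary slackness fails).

Gradient of f: grad f(x) = Q x + c = (0, 0)
Constraint values g_i(x) = a_i^T x - b_i:
  g_1((2, 1)) = 1
Stationarity residual: grad f(x) + sum_i lambda_i a_i = (0, 0)
  -> stationarity OK
Primal feasibility (all g_i <= 0): FAILS
Dual feasibility (all lambda_i >= 0): OK
Complementary slackness (lambda_i * g_i(x) = 0 for all i): OK

Verdict: the first failing condition is primal_feasibility -> primal.

primal


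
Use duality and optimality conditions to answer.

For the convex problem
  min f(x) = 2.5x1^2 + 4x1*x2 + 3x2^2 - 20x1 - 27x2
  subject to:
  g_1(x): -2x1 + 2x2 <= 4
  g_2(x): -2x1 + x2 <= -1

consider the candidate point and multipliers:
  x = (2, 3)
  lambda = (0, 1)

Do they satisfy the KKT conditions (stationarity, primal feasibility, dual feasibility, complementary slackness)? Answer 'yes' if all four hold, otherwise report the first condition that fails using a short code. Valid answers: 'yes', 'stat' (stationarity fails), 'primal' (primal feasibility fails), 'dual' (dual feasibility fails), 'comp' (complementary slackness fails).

Gradient of f: grad f(x) = Q x + c = (2, -1)
Constraint values g_i(x) = a_i^T x - b_i:
  g_1((2, 3)) = -2
  g_2((2, 3)) = 0
Stationarity residual: grad f(x) + sum_i lambda_i a_i = (0, 0)
  -> stationarity OK
Primal feasibility (all g_i <= 0): OK
Dual feasibility (all lambda_i >= 0): OK
Complementary slackness (lambda_i * g_i(x) = 0 for all i): OK

Verdict: yes, KKT holds.

yes


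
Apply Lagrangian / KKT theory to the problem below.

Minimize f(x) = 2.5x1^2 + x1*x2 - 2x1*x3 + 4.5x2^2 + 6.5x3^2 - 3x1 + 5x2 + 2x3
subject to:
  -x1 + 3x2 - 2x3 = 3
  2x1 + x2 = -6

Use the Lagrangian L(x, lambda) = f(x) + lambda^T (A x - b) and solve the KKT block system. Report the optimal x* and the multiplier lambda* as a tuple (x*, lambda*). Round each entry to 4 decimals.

Form the Lagrangian:
  L(x, lambda) = (1/2) x^T Q x + c^T x + lambda^T (A x - b)
Stationarity (grad_x L = 0): Q x + c + A^T lambda = 0.
Primal feasibility: A x = b.

This gives the KKT block system:
  [ Q   A^T ] [ x     ]   [-c ]
  [ A    0  ] [ lambda ] = [ b ]

Solving the linear system:
  x*      = (-2.7622, -0.4756, -0.8323)
  lambda* = (-1.648, 6.9869)
  f(x*)   = 25.5547

x* = (-2.7622, -0.4756, -0.8323), lambda* = (-1.648, 6.9869)


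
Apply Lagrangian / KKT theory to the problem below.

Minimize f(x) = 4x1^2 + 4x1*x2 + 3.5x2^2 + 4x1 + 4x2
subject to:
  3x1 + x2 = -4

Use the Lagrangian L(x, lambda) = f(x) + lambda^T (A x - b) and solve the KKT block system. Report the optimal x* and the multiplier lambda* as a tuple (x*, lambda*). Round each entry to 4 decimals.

Form the Lagrangian:
  L(x, lambda) = (1/2) x^T Q x + c^T x + lambda^T (A x - b)
Stationarity (grad_x L = 0): Q x + c + A^T lambda = 0.
Primal feasibility: A x = b.

This gives the KKT block system:
  [ Q   A^T ] [ x     ]   [-c ]
  [ A    0  ] [ lambda ] = [ b ]

Solving the linear system:
  x*      = (-1.2766, -0.1702)
  lambda* = (2.2979)
  f(x*)   = 1.7021

x* = (-1.2766, -0.1702), lambda* = (2.2979)


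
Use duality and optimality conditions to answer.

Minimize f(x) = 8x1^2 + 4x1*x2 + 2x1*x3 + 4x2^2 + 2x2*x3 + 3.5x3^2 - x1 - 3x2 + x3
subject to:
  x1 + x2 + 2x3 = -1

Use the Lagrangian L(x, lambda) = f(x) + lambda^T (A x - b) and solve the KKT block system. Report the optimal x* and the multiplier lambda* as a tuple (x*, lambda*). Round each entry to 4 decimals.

Form the Lagrangian:
  L(x, lambda) = (1/2) x^T Q x + c^T x + lambda^T (A x - b)
Stationarity (grad_x L = 0): Q x + c + A^T lambda = 0.
Primal feasibility: A x = b.

This gives the KKT block system:
  [ Q   A^T ] [ x     ]   [-c ]
  [ A    0  ] [ lambda ] = [ b ]

Solving the linear system:
  x*      = (-0.0417, 0.375, -0.6667)
  lambda* = (1.5)
  f(x*)   = -0.125

x* = (-0.0417, 0.375, -0.6667), lambda* = (1.5)


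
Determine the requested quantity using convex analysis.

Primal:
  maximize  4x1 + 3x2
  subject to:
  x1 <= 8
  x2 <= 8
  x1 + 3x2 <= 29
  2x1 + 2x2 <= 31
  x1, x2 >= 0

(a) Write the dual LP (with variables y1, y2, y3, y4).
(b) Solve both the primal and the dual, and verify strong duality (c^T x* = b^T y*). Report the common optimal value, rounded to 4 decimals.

The standard primal-dual pair for 'max c^T x s.t. A x <= b, x >= 0' is:
  Dual:  min b^T y  s.t.  A^T y >= c,  y >= 0.

So the dual LP is:
  minimize  8y1 + 8y2 + 29y3 + 31y4
  subject to:
    y1 + y3 + 2y4 >= 4
    y2 + 3y3 + 2y4 >= 3
    y1, y2, y3, y4 >= 0

Solving the primal: x* = (8, 7).
  primal value c^T x* = 53.
Solving the dual: y* = (3, 0, 1, 0).
  dual value b^T y* = 53.
Strong duality: c^T x* = b^T y*. Confirmed.

53


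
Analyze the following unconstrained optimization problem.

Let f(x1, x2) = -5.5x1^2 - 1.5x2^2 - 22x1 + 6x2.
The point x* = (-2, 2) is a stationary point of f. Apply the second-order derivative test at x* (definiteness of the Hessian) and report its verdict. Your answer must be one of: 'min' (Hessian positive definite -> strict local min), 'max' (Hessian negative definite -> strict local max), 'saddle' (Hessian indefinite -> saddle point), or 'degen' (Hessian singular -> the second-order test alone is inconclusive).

Compute the Hessian H = grad^2 f:
  H = [[-11, 0], [0, -3]]
Verify stationarity: grad f(x*) = H x* + g = (0, 0).
Eigenvalues of H: -11, -3.
Both eigenvalues < 0, so H is negative definite -> x* is a strict local max.

max


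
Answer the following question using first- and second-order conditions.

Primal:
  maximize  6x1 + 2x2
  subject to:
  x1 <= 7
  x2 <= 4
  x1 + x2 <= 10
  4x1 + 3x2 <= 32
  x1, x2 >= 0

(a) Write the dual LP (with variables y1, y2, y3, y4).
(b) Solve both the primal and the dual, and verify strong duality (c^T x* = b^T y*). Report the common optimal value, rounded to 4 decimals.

The standard primal-dual pair for 'max c^T x s.t. A x <= b, x >= 0' is:
  Dual:  min b^T y  s.t.  A^T y >= c,  y >= 0.

So the dual LP is:
  minimize  7y1 + 4y2 + 10y3 + 32y4
  subject to:
    y1 + y3 + 4y4 >= 6
    y2 + y3 + 3y4 >= 2
    y1, y2, y3, y4 >= 0

Solving the primal: x* = (7, 1.3333).
  primal value c^T x* = 44.6667.
Solving the dual: y* = (3.3333, 0, 0, 0.6667).
  dual value b^T y* = 44.6667.
Strong duality: c^T x* = b^T y*. Confirmed.

44.6667


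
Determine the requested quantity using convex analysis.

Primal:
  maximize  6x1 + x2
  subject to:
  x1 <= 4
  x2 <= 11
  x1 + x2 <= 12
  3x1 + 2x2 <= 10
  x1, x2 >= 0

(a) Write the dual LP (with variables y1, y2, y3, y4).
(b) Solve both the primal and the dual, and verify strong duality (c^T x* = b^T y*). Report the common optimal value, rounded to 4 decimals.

The standard primal-dual pair for 'max c^T x s.t. A x <= b, x >= 0' is:
  Dual:  min b^T y  s.t.  A^T y >= c,  y >= 0.

So the dual LP is:
  minimize  4y1 + 11y2 + 12y3 + 10y4
  subject to:
    y1 + y3 + 3y4 >= 6
    y2 + y3 + 2y4 >= 1
    y1, y2, y3, y4 >= 0

Solving the primal: x* = (3.3333, 0).
  primal value c^T x* = 20.
Solving the dual: y* = (0, 0, 0, 2).
  dual value b^T y* = 20.
Strong duality: c^T x* = b^T y*. Confirmed.

20


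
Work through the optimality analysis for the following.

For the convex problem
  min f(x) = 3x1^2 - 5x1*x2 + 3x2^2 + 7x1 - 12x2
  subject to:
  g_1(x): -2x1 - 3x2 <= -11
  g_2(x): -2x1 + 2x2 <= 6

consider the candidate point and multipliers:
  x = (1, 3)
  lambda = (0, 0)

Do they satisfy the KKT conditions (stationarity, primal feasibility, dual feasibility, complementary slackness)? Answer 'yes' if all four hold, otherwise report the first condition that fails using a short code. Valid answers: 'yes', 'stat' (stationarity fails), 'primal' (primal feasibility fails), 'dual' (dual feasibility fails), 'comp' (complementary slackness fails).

Gradient of f: grad f(x) = Q x + c = (-2, 1)
Constraint values g_i(x) = a_i^T x - b_i:
  g_1((1, 3)) = 0
  g_2((1, 3)) = -2
Stationarity residual: grad f(x) + sum_i lambda_i a_i = (-2, 1)
  -> stationarity FAILS
Primal feasibility (all g_i <= 0): OK
Dual feasibility (all lambda_i >= 0): OK
Complementary slackness (lambda_i * g_i(x) = 0 for all i): OK

Verdict: the first failing condition is stationarity -> stat.

stat


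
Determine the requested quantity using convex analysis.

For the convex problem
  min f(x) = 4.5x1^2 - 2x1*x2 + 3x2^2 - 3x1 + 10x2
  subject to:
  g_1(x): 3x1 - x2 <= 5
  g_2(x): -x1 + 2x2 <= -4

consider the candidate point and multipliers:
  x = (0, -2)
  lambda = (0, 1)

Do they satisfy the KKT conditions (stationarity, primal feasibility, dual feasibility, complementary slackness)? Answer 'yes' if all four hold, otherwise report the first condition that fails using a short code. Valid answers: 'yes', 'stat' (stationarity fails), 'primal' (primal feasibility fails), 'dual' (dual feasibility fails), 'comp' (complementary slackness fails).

Gradient of f: grad f(x) = Q x + c = (1, -2)
Constraint values g_i(x) = a_i^T x - b_i:
  g_1((0, -2)) = -3
  g_2((0, -2)) = 0
Stationarity residual: grad f(x) + sum_i lambda_i a_i = (0, 0)
  -> stationarity OK
Primal feasibility (all g_i <= 0): OK
Dual feasibility (all lambda_i >= 0): OK
Complementary slackness (lambda_i * g_i(x) = 0 for all i): OK

Verdict: yes, KKT holds.

yes


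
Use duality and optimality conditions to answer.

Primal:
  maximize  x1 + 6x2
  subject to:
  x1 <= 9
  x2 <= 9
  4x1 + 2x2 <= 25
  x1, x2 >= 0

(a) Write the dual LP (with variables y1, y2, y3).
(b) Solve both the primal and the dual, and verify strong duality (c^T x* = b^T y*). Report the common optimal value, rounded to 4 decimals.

The standard primal-dual pair for 'max c^T x s.t. A x <= b, x >= 0' is:
  Dual:  min b^T y  s.t.  A^T y >= c,  y >= 0.

So the dual LP is:
  minimize  9y1 + 9y2 + 25y3
  subject to:
    y1 + 4y3 >= 1
    y2 + 2y3 >= 6
    y1, y2, y3 >= 0

Solving the primal: x* = (1.75, 9).
  primal value c^T x* = 55.75.
Solving the dual: y* = (0, 5.5, 0.25).
  dual value b^T y* = 55.75.
Strong duality: c^T x* = b^T y*. Confirmed.

55.75


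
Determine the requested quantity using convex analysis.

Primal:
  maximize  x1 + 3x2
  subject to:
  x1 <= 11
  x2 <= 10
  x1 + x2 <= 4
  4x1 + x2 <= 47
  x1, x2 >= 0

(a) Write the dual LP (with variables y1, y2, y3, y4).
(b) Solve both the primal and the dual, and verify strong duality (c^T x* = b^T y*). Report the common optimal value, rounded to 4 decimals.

The standard primal-dual pair for 'max c^T x s.t. A x <= b, x >= 0' is:
  Dual:  min b^T y  s.t.  A^T y >= c,  y >= 0.

So the dual LP is:
  minimize  11y1 + 10y2 + 4y3 + 47y4
  subject to:
    y1 + y3 + 4y4 >= 1
    y2 + y3 + y4 >= 3
    y1, y2, y3, y4 >= 0

Solving the primal: x* = (0, 4).
  primal value c^T x* = 12.
Solving the dual: y* = (0, 0, 3, 0).
  dual value b^T y* = 12.
Strong duality: c^T x* = b^T y*. Confirmed.

12


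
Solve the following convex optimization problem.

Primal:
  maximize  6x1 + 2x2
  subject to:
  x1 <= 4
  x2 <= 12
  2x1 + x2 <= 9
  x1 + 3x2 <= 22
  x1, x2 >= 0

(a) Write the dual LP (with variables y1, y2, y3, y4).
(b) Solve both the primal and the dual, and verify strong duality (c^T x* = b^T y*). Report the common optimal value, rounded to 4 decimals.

The standard primal-dual pair for 'max c^T x s.t. A x <= b, x >= 0' is:
  Dual:  min b^T y  s.t.  A^T y >= c,  y >= 0.

So the dual LP is:
  minimize  4y1 + 12y2 + 9y3 + 22y4
  subject to:
    y1 + 2y3 + y4 >= 6
    y2 + y3 + 3y4 >= 2
    y1, y2, y3, y4 >= 0

Solving the primal: x* = (4, 1).
  primal value c^T x* = 26.
Solving the dual: y* = (2, 0, 2, 0).
  dual value b^T y* = 26.
Strong duality: c^T x* = b^T y*. Confirmed.

26


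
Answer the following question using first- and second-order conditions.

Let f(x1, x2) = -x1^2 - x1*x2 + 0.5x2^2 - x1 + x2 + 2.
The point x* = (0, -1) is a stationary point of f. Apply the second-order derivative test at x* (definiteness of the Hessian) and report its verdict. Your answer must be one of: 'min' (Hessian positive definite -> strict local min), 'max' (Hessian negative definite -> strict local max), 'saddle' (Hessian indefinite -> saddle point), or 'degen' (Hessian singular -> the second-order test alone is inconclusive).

Compute the Hessian H = grad^2 f:
  H = [[-2, -1], [-1, 1]]
Verify stationarity: grad f(x*) = H x* + g = (0, 0).
Eigenvalues of H: -2.3028, 1.3028.
Eigenvalues have mixed signs, so H is indefinite -> x* is a saddle point.

saddle


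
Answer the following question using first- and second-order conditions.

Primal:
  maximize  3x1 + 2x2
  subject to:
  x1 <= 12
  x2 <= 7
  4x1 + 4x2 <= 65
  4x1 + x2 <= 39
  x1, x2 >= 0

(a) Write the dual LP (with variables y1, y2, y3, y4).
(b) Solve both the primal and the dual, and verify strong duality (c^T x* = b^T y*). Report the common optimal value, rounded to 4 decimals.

The standard primal-dual pair for 'max c^T x s.t. A x <= b, x >= 0' is:
  Dual:  min b^T y  s.t.  A^T y >= c,  y >= 0.

So the dual LP is:
  minimize  12y1 + 7y2 + 65y3 + 39y4
  subject to:
    y1 + 4y3 + 4y4 >= 3
    y2 + 4y3 + y4 >= 2
    y1, y2, y3, y4 >= 0

Solving the primal: x* = (8, 7).
  primal value c^T x* = 38.
Solving the dual: y* = (0, 1.25, 0, 0.75).
  dual value b^T y* = 38.
Strong duality: c^T x* = b^T y*. Confirmed.

38


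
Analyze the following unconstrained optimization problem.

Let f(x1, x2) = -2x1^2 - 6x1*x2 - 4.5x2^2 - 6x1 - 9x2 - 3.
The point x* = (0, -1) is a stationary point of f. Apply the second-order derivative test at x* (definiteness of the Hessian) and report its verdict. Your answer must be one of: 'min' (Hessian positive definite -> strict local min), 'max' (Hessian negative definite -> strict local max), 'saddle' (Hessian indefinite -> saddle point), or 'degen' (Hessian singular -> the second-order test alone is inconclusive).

Compute the Hessian H = grad^2 f:
  H = [[-4, -6], [-6, -9]]
Verify stationarity: grad f(x*) = H x* + g = (0, 0).
Eigenvalues of H: -13, 0.
H has a zero eigenvalue (singular; negative semidefinite but not definite), so H is neither positive definite, negative definite, nor indefinite. The second-order test alone is inconclusive -> degen.
(Indeed, f is constant along the null direction of H through x*, so x* is not a strict local extremum.)

degen


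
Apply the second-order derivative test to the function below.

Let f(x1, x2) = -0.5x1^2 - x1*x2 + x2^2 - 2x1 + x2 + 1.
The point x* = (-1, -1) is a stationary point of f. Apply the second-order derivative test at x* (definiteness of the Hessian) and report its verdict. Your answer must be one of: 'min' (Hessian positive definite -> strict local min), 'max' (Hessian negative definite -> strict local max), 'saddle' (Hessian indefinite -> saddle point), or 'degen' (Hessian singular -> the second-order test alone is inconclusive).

Compute the Hessian H = grad^2 f:
  H = [[-1, -1], [-1, 2]]
Verify stationarity: grad f(x*) = H x* + g = (0, 0).
Eigenvalues of H: -1.3028, 2.3028.
Eigenvalues have mixed signs, so H is indefinite -> x* is a saddle point.

saddle


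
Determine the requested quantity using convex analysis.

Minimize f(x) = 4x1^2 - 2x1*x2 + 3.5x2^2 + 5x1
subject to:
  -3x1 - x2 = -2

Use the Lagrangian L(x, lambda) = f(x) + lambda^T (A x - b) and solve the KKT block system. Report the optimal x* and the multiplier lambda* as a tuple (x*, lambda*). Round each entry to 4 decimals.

Form the Lagrangian:
  L(x, lambda) = (1/2) x^T Q x + c^T x + lambda^T (A x - b)
Stationarity (grad_x L = 0): Q x + c + A^T lambda = 0.
Primal feasibility: A x = b.

This gives the KKT block system:
  [ Q   A^T ] [ x     ]   [-c ]
  [ A    0  ] [ lambda ] = [ b ]

Solving the linear system:
  x*      = (0.494, 0.5181)
  lambda* = (2.6386)
  f(x*)   = 3.8735

x* = (0.494, 0.5181), lambda* = (2.6386)


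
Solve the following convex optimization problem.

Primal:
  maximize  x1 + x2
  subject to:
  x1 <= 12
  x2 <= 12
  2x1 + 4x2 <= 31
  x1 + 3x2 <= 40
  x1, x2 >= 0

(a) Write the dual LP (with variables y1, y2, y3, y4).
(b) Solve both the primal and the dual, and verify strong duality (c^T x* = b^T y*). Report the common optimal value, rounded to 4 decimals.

The standard primal-dual pair for 'max c^T x s.t. A x <= b, x >= 0' is:
  Dual:  min b^T y  s.t.  A^T y >= c,  y >= 0.

So the dual LP is:
  minimize  12y1 + 12y2 + 31y3 + 40y4
  subject to:
    y1 + 2y3 + y4 >= 1
    y2 + 4y3 + 3y4 >= 1
    y1, y2, y3, y4 >= 0

Solving the primal: x* = (12, 1.75).
  primal value c^T x* = 13.75.
Solving the dual: y* = (0.5, 0, 0.25, 0).
  dual value b^T y* = 13.75.
Strong duality: c^T x* = b^T y*. Confirmed.

13.75


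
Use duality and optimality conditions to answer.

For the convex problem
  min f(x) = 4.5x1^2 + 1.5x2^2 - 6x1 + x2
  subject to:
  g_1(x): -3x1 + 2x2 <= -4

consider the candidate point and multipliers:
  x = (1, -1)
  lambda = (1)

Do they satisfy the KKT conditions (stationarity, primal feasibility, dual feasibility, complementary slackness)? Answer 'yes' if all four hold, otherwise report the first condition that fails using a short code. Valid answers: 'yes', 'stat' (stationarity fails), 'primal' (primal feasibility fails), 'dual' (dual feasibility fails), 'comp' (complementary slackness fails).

Gradient of f: grad f(x) = Q x + c = (3, -2)
Constraint values g_i(x) = a_i^T x - b_i:
  g_1((1, -1)) = -1
Stationarity residual: grad f(x) + sum_i lambda_i a_i = (0, 0)
  -> stationarity OK
Primal feasibility (all g_i <= 0): OK
Dual feasibility (all lambda_i >= 0): OK
Complementary slackness (lambda_i * g_i(x) = 0 for all i): FAILS

Verdict: the first failing condition is complementary_slackness -> comp.

comp


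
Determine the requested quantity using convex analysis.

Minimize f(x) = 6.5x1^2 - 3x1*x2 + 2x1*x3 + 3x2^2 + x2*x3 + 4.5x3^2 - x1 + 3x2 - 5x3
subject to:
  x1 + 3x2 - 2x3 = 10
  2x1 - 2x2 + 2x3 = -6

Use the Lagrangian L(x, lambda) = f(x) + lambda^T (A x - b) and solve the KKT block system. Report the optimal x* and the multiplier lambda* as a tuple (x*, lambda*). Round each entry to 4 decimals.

Form the Lagrangian:
  L(x, lambda) = (1/2) x^T Q x + c^T x + lambda^T (A x - b)
Stationarity (grad_x L = 0): Q x + c + A^T lambda = 0.
Primal feasibility: A x = b.

This gives the KKT block system:
  [ Q   A^T ] [ x     ]   [-c ]
  [ A    0  ] [ lambda ] = [ b ]

Solving the linear system:
  x*      = (0.5359, 2.3924, -1.1435)
  lambda* = (-2.7764, 3.1371)
  f(x*)   = 29.4726

x* = (0.5359, 2.3924, -1.1435), lambda* = (-2.7764, 3.1371)


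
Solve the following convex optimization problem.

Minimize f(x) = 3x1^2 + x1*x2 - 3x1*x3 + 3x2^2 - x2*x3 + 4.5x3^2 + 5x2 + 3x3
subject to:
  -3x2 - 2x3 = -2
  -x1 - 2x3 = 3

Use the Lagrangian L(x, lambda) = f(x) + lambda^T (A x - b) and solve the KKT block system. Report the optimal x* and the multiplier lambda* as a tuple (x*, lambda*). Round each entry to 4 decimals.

Form the Lagrangian:
  L(x, lambda) = (1/2) x^T Q x + c^T x + lambda^T (A x - b)
Stationarity (grad_x L = 0): Q x + c + A^T lambda = 0.
Primal feasibility: A x = b.

This gives the KKT block system:
  [ Q   A^T ] [ x     ]   [-c ]
  [ A    0  ] [ lambda ] = [ b ]

Solving the linear system:
  x*      = (-1.3742, 1.2086, -0.8129)
  lambda* = (3.8968, -4.5978)
  f(x*)   = 12.5957

x* = (-1.3742, 1.2086, -0.8129), lambda* = (3.8968, -4.5978)


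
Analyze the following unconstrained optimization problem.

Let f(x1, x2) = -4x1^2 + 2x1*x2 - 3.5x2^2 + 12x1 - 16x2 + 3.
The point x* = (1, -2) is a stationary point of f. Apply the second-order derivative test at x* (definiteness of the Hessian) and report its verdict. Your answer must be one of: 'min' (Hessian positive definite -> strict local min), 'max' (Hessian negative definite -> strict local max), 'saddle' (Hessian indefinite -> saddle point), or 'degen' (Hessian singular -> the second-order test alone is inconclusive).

Compute the Hessian H = grad^2 f:
  H = [[-8, 2], [2, -7]]
Verify stationarity: grad f(x*) = H x* + g = (0, 0).
Eigenvalues of H: -9.5616, -5.4384.
Both eigenvalues < 0, so H is negative definite -> x* is a strict local max.

max


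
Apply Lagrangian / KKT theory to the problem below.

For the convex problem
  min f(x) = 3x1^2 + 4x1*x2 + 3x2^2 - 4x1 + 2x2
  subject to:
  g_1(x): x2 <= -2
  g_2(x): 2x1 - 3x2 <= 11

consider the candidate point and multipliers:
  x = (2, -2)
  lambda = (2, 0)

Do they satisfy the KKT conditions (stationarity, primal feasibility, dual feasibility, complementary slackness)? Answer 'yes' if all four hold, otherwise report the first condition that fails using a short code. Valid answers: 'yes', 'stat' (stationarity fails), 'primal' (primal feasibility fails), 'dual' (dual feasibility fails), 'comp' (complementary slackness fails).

Gradient of f: grad f(x) = Q x + c = (0, -2)
Constraint values g_i(x) = a_i^T x - b_i:
  g_1((2, -2)) = 0
  g_2((2, -2)) = -1
Stationarity residual: grad f(x) + sum_i lambda_i a_i = (0, 0)
  -> stationarity OK
Primal feasibility (all g_i <= 0): OK
Dual feasibility (all lambda_i >= 0): OK
Complementary slackness (lambda_i * g_i(x) = 0 for all i): OK

Verdict: yes, KKT holds.

yes


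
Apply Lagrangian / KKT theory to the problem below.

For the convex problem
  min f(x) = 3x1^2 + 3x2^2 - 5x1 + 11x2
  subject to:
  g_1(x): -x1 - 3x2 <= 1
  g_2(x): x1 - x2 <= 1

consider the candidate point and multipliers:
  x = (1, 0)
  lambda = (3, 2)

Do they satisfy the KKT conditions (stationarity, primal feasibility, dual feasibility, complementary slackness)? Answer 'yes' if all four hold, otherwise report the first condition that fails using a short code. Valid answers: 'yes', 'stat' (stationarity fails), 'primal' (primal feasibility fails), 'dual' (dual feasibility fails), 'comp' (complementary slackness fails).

Gradient of f: grad f(x) = Q x + c = (1, 11)
Constraint values g_i(x) = a_i^T x - b_i:
  g_1((1, 0)) = -2
  g_2((1, 0)) = 0
Stationarity residual: grad f(x) + sum_i lambda_i a_i = (0, 0)
  -> stationarity OK
Primal feasibility (all g_i <= 0): OK
Dual feasibility (all lambda_i >= 0): OK
Complementary slackness (lambda_i * g_i(x) = 0 for all i): FAILS

Verdict: the first failing condition is complementary_slackness -> comp.

comp


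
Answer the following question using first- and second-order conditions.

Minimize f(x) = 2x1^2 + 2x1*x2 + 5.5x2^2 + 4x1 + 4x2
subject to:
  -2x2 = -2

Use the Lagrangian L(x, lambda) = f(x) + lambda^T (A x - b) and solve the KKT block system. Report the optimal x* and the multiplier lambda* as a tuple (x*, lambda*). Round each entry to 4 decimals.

Form the Lagrangian:
  L(x, lambda) = (1/2) x^T Q x + c^T x + lambda^T (A x - b)
Stationarity (grad_x L = 0): Q x + c + A^T lambda = 0.
Primal feasibility: A x = b.

This gives the KKT block system:
  [ Q   A^T ] [ x     ]   [-c ]
  [ A    0  ] [ lambda ] = [ b ]

Solving the linear system:
  x*      = (-1.5, 1)
  lambda* = (6)
  f(x*)   = 5

x* = (-1.5, 1), lambda* = (6)


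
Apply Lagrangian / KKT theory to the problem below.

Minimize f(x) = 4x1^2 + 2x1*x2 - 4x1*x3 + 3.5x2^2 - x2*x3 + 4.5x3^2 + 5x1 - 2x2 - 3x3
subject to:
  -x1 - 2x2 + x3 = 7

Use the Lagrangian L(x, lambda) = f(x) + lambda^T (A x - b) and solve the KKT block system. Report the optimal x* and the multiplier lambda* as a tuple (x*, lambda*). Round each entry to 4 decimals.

Form the Lagrangian:
  L(x, lambda) = (1/2) x^T Q x + c^T x + lambda^T (A x - b)
Stationarity (grad_x L = 0): Q x + c + A^T lambda = 0.
Primal feasibility: A x = b.

This gives the KKT block system:
  [ Q   A^T ] [ x     ]   [-c ]
  [ A    0  ] [ lambda ] = [ b ]

Solving the linear system:
  x*      = (-0.9652, -2.5739, 0.887)
  lambda* = (-11.4174)
  f(x*)   = 38.7913

x* = (-0.9652, -2.5739, 0.887), lambda* = (-11.4174)


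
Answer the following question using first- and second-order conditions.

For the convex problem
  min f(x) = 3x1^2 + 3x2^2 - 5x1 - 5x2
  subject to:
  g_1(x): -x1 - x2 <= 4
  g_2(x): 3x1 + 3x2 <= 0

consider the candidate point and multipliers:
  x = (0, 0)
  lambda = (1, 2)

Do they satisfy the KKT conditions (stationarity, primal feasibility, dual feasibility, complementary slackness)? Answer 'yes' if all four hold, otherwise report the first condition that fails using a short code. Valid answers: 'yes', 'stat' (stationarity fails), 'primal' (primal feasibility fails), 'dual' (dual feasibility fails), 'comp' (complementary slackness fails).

Gradient of f: grad f(x) = Q x + c = (-5, -5)
Constraint values g_i(x) = a_i^T x - b_i:
  g_1((0, 0)) = -4
  g_2((0, 0)) = 0
Stationarity residual: grad f(x) + sum_i lambda_i a_i = (0, 0)
  -> stationarity OK
Primal feasibility (all g_i <= 0): OK
Dual feasibility (all lambda_i >= 0): OK
Complementary slackness (lambda_i * g_i(x) = 0 for all i): FAILS

Verdict: the first failing condition is complementary_slackness -> comp.

comp


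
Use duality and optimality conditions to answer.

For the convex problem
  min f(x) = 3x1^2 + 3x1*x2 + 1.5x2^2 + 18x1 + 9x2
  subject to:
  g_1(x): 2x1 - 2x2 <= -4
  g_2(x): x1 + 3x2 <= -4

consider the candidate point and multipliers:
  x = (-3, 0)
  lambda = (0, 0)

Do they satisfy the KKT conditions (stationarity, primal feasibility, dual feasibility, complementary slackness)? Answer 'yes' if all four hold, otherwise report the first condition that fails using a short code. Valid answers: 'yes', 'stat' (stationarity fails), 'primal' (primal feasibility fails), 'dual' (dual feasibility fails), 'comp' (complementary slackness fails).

Gradient of f: grad f(x) = Q x + c = (0, 0)
Constraint values g_i(x) = a_i^T x - b_i:
  g_1((-3, 0)) = -2
  g_2((-3, 0)) = 1
Stationarity residual: grad f(x) + sum_i lambda_i a_i = (0, 0)
  -> stationarity OK
Primal feasibility (all g_i <= 0): FAILS
Dual feasibility (all lambda_i >= 0): OK
Complementary slackness (lambda_i * g_i(x) = 0 for all i): OK

Verdict: the first failing condition is primal_feasibility -> primal.

primal


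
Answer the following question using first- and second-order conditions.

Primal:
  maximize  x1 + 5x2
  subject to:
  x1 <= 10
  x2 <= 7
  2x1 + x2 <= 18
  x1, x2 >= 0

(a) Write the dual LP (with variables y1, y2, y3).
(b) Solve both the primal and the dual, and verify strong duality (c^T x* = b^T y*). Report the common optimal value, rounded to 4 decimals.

The standard primal-dual pair for 'max c^T x s.t. A x <= b, x >= 0' is:
  Dual:  min b^T y  s.t.  A^T y >= c,  y >= 0.

So the dual LP is:
  minimize  10y1 + 7y2 + 18y3
  subject to:
    y1 + 2y3 >= 1
    y2 + y3 >= 5
    y1, y2, y3 >= 0

Solving the primal: x* = (5.5, 7).
  primal value c^T x* = 40.5.
Solving the dual: y* = (0, 4.5, 0.5).
  dual value b^T y* = 40.5.
Strong duality: c^T x* = b^T y*. Confirmed.

40.5


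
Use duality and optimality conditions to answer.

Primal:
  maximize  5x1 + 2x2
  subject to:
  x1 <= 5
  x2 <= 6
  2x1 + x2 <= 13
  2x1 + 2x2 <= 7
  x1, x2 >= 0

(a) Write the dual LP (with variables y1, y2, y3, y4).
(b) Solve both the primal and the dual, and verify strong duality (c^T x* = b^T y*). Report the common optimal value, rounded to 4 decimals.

The standard primal-dual pair for 'max c^T x s.t. A x <= b, x >= 0' is:
  Dual:  min b^T y  s.t.  A^T y >= c,  y >= 0.

So the dual LP is:
  minimize  5y1 + 6y2 + 13y3 + 7y4
  subject to:
    y1 + 2y3 + 2y4 >= 5
    y2 + y3 + 2y4 >= 2
    y1, y2, y3, y4 >= 0

Solving the primal: x* = (3.5, 0).
  primal value c^T x* = 17.5.
Solving the dual: y* = (0, 0, 0, 2.5).
  dual value b^T y* = 17.5.
Strong duality: c^T x* = b^T y*. Confirmed.

17.5


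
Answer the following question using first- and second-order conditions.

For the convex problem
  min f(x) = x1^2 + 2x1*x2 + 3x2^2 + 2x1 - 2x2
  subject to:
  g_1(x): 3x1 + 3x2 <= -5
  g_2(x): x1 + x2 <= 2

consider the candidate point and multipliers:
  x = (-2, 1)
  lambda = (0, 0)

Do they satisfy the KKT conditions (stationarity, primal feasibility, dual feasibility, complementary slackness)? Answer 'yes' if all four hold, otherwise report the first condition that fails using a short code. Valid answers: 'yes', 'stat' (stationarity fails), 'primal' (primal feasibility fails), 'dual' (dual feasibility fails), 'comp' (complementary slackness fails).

Gradient of f: grad f(x) = Q x + c = (0, 0)
Constraint values g_i(x) = a_i^T x - b_i:
  g_1((-2, 1)) = 2
  g_2((-2, 1)) = -3
Stationarity residual: grad f(x) + sum_i lambda_i a_i = (0, 0)
  -> stationarity OK
Primal feasibility (all g_i <= 0): FAILS
Dual feasibility (all lambda_i >= 0): OK
Complementary slackness (lambda_i * g_i(x) = 0 for all i): OK

Verdict: the first failing condition is primal_feasibility -> primal.

primal


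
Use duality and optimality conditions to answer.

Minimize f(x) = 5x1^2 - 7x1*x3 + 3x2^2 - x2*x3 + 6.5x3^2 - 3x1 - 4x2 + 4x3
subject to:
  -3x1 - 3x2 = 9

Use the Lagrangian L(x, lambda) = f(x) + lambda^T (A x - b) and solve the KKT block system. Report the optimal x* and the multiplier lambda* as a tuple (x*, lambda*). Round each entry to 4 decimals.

Form the Lagrangian:
  L(x, lambda) = (1/2) x^T Q x + c^T x + lambda^T (A x - b)
Stationarity (grad_x L = 0): Q x + c + A^T lambda = 0.
Primal feasibility: A x = b.

This gives the KKT block system:
  [ Q   A^T ] [ x     ]   [-c ]
  [ A    0  ] [ lambda ] = [ b ]

Solving the linear system:
  x*      = (-1.6802, -1.3198, -1.314)
  lambda* = (-3.5349)
  f(x*)   = 18.439

x* = (-1.6802, -1.3198, -1.314), lambda* = (-3.5349)


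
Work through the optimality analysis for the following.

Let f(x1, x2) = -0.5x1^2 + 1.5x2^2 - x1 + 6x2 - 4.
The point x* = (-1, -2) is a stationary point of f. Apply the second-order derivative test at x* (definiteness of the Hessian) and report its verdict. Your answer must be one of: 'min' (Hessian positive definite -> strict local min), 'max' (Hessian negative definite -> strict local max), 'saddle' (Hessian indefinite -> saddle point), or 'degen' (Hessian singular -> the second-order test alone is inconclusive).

Compute the Hessian H = grad^2 f:
  H = [[-1, 0], [0, 3]]
Verify stationarity: grad f(x*) = H x* + g = (0, 0).
Eigenvalues of H: -1, 3.
Eigenvalues have mixed signs, so H is indefinite -> x* is a saddle point.

saddle


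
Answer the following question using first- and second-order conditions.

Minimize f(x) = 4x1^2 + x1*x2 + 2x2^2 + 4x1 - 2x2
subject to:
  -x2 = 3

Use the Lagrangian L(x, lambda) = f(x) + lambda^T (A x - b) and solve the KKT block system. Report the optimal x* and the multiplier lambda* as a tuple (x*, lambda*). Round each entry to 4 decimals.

Form the Lagrangian:
  L(x, lambda) = (1/2) x^T Q x + c^T x + lambda^T (A x - b)
Stationarity (grad_x L = 0): Q x + c + A^T lambda = 0.
Primal feasibility: A x = b.

This gives the KKT block system:
  [ Q   A^T ] [ x     ]   [-c ]
  [ A    0  ] [ lambda ] = [ b ]

Solving the linear system:
  x*      = (-0.125, -3)
  lambda* = (-14.125)
  f(x*)   = 23.9375

x* = (-0.125, -3), lambda* = (-14.125)
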